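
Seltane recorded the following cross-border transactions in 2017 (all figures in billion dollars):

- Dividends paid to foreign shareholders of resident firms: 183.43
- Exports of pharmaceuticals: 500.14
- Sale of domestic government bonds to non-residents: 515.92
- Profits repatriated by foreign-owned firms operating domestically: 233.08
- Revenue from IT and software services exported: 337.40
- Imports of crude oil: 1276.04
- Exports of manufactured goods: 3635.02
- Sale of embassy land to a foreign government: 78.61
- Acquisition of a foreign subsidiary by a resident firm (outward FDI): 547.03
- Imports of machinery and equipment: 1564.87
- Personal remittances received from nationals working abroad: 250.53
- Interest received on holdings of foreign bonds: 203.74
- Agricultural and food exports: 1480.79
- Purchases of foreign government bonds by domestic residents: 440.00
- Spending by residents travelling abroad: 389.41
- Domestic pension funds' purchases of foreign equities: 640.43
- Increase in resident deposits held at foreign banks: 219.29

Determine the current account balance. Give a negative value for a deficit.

2760.79

Goods: 500.14 + 3635.02 - 1276.04 + 1480.79 - 1564.87 = 2775.04
Services: 337.40 - 389.41 = -52.01
Primary income: -233.08 + 203.74 - 183.43 = -212.77
Secondary income: 250.53
Current account = 2775.04 + (-52.01) + (-212.77) + 250.53 = 2760.79
(Excluded from the current account — financial account: sale of domestic government bonds to non-residents 515.92, acquisition of a foreign subsidiary by a resident firm (outward FDI) 547.03, purchases of foreign government bonds by domestic residents 440.00, domestic pension funds' purchases of foreign equities 640.43, increase in resident deposits held at foreign banks 219.29; capital account: sale of embassy land to a foreign government 78.61.)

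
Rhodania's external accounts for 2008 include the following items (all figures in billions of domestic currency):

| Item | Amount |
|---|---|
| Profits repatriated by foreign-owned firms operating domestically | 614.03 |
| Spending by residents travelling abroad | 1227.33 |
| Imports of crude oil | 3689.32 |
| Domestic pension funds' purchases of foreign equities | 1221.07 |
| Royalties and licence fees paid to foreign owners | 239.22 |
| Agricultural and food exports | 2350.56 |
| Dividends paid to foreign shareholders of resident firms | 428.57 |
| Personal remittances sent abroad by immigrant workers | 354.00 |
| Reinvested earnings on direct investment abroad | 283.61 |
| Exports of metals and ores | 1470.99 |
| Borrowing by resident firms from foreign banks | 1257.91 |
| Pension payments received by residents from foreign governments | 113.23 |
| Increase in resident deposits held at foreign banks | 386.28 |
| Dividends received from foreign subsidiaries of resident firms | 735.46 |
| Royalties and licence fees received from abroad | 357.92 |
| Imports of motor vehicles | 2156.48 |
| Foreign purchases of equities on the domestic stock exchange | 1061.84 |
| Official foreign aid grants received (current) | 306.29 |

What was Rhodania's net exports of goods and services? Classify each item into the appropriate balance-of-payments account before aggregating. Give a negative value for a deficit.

-3132.88

Goods: 2350.56 - 3689.32 - 2156.48 + 1470.99 = -2024.25
Services: 357.92 - 1227.33 - 239.22 = -1108.63
Trade balance = -2024.25 + (-1108.63) = -3132.88
(Excluded from the trade balance — primary income: profits repatriated by foreign-owned firms operating domestically 614.03, dividends paid to foreign shareholders of resident firms 428.57, reinvested earnings on direct investment abroad 283.61, dividends received from foreign subsidiaries of resident firms 735.46; financial account: domestic pension funds' purchases of foreign equities 1221.07, borrowing by resident firms from foreign banks 1257.91, increase in resident deposits held at foreign banks 386.28, foreign purchases of equities on the domestic stock exchange 1061.84; secondary income: personal remittances sent abroad by immigrant workers 354.00, pension payments received by residents from foreign governments 113.23, official foreign aid grants received (current) 306.29.)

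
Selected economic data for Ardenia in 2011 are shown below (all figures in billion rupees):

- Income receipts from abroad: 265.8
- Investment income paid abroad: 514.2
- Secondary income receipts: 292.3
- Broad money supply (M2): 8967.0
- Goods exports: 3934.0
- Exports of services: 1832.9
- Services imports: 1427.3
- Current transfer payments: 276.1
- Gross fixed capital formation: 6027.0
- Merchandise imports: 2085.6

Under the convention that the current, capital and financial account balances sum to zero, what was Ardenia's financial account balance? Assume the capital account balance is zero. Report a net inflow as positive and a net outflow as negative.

Goods balance = 3934.0 - 2085.6 = 1848.4
Services balance = 1832.9 - 1427.3 = 405.6
Trade balance (goods + services) = 1848.4 + 405.6 = 2254.0
Net primary income = 265.8 - 514.2 = -248.4
Net secondary income = 292.3 - 276.1 = 16.2
Current account = 2254.0 + (-248.4) + 16.2 = 2021.8
Financial account = -(2021.8) = -2021.8

-2021.8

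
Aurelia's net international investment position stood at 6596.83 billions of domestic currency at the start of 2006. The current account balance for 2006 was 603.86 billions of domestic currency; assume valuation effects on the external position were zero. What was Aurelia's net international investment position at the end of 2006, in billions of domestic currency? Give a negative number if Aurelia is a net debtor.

7200.69

With no valuation effects, change in NIIP = current account = 603.86
End-of-year NIIP = 6596.83 + 603.86 = 7200.69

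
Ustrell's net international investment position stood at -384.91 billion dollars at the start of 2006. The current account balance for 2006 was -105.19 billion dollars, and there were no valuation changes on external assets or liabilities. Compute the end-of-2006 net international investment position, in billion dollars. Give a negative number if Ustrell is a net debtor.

-490.10

With no valuation effects, change in NIIP = current account = -105.19
End-of-year NIIP = -384.91 + (-105.19) = -490.10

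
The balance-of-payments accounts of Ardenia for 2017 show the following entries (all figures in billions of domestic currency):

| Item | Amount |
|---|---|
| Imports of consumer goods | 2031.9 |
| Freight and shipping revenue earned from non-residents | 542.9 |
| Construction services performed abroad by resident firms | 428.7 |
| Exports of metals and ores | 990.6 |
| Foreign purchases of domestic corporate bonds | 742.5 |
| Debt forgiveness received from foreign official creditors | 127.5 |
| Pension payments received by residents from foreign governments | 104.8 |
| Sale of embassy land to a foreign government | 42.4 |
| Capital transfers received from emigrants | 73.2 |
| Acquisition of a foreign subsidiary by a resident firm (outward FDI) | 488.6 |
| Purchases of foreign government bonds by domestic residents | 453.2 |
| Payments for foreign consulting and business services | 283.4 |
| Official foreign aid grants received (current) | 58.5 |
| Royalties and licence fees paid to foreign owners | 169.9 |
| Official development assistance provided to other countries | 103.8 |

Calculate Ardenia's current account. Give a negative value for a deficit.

-463.5

Goods: 990.6 - 2031.9 = -1041.3
Services: 428.7 + 542.9 - 283.4 - 169.9 = 518.3
Secondary income: -103.8 + 58.5 + 104.8 = 59.5
Current account = (-1041.3) + 518.3 + 59.5 = -463.5
(Excluded from the current account — financial account: foreign purchases of domestic corporate bonds 742.5, acquisition of a foreign subsidiary by a resident firm (outward FDI) 488.6, purchases of foreign government bonds by domestic residents 453.2; capital account: debt forgiveness received from foreign official creditors 127.5, sale of embassy land to a foreign government 42.4, capital transfers received from emigrants 73.2.)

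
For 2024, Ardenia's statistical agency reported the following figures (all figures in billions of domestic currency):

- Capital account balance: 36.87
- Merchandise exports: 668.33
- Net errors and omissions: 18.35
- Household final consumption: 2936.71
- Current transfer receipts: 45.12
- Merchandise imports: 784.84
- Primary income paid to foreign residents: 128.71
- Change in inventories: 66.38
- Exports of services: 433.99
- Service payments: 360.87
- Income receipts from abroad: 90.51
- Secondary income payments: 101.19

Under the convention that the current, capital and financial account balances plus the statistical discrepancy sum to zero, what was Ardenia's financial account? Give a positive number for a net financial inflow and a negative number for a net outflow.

82.44

Goods balance = 668.33 - 784.84 = -116.51
Services balance = 433.99 - 360.87 = 73.12
Trade balance (goods + services) = -116.51 + 73.12 = -43.39
Net primary income = 90.51 - 128.71 = -38.20
Net secondary income = 45.12 - 101.19 = -56.07
Current account = -43.39 + (-38.20) + (-56.07) = -137.66
Financial account = -(-137.66 + 36.87 + 18.35) = 82.44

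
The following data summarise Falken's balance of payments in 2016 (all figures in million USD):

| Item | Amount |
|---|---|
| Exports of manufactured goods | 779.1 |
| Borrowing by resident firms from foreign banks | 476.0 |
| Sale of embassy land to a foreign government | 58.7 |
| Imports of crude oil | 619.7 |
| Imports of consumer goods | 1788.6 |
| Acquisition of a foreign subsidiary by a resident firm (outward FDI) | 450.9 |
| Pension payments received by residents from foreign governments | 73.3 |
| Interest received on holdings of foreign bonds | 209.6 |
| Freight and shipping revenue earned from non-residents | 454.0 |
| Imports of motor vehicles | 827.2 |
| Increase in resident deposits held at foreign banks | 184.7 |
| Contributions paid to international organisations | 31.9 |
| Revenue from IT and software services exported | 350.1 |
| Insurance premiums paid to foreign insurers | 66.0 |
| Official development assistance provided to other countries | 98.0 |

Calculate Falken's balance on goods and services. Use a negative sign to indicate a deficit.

Goods: -827.2 - 1788.6 + 779.1 - 619.7 = -2456.4
Services: -66.0 + 350.1 + 454.0 = 738.1
Trade balance = -2456.4 + 738.1 = -1718.3
(Excluded from the trade balance — financial account: borrowing by resident firms from foreign banks 476.0, acquisition of a foreign subsidiary by a resident firm (outward FDI) 450.9, increase in resident deposits held at foreign banks 184.7; capital account: sale of embassy land to a foreign government 58.7; secondary income: pension payments received by residents from foreign governments 73.3, contributions paid to international organisations 31.9, official development assistance provided to other countries 98.0; primary income: interest received on holdings of foreign bonds 209.6.)

-1718.3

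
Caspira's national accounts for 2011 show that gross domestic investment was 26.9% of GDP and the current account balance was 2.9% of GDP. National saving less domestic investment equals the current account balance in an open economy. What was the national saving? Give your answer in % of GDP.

29.8

S = I + CA = 26.9 + 2.9 = 29.8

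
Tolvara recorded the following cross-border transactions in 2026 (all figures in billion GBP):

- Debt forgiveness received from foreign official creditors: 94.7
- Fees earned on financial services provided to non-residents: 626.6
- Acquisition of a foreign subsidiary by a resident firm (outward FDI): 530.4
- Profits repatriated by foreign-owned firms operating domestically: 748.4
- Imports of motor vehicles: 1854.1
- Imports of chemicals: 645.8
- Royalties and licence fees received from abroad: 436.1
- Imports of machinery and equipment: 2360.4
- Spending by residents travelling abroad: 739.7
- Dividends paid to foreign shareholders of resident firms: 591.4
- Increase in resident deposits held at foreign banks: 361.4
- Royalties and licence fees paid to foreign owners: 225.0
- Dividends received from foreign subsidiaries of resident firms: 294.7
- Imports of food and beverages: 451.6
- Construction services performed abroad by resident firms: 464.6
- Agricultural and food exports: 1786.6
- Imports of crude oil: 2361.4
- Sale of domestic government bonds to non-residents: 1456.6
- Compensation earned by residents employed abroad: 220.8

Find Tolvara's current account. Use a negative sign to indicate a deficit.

Goods: -2360.4 - 1854.1 - 451.6 - 2361.4 - 645.8 + 1786.6 = -5886.7
Services: -225.0 + 436.1 + 464.6 + 626.6 - 739.7 = 562.6
Primary income: 220.8 - 748.4 + 294.7 - 591.4 = -824.3
Current account = (-5886.7) + 562.6 + (-824.3) = -6148.4
(Excluded from the current account — capital account: debt forgiveness received from foreign official creditors 94.7; financial account: acquisition of a foreign subsidiary by a resident firm (outward FDI) 530.4, increase in resident deposits held at foreign banks 361.4, sale of domestic government bonds to non-residents 1456.6.)

-6148.4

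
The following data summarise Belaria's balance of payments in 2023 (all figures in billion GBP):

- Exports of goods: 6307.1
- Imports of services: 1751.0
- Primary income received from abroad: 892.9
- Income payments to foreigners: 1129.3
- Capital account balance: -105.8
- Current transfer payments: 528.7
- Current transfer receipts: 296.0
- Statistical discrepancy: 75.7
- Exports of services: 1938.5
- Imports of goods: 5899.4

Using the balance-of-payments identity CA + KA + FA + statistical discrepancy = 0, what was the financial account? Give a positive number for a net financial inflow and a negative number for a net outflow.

-96.0

Goods balance = 6307.1 - 5899.4 = 407.7
Services balance = 1938.5 - 1751.0 = 187.5
Trade balance (goods + services) = 407.7 + 187.5 = 595.2
Net primary income = 892.9 - 1129.3 = -236.4
Net secondary income = 296.0 - 528.7 = -232.7
Current account = 595.2 + (-236.4) + (-232.7) = 126.1
Financial account = -(126.1 + (-105.8) + 75.7) = -96.0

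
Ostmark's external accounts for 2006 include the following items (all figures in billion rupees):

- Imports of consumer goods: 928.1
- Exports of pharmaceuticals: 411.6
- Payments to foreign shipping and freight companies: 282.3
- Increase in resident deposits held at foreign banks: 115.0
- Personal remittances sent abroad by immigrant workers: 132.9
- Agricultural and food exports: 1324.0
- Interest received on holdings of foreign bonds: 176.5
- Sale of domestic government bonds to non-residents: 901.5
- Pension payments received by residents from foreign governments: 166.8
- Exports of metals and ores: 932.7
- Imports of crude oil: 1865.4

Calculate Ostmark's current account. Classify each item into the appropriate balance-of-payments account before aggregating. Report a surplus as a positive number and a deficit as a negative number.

-197.1

Goods: 932.7 - 1865.4 - 928.1 + 411.6 + 1324.0 = -125.2
Services: -282.3
Primary income: 176.5
Secondary income: -132.9 + 166.8 = 33.9
Current account = (-125.2) + (-282.3) + 176.5 + 33.9 = -197.1
(Excluded from the current account — financial account: increase in resident deposits held at foreign banks 115.0, sale of domestic government bonds to non-residents 901.5.)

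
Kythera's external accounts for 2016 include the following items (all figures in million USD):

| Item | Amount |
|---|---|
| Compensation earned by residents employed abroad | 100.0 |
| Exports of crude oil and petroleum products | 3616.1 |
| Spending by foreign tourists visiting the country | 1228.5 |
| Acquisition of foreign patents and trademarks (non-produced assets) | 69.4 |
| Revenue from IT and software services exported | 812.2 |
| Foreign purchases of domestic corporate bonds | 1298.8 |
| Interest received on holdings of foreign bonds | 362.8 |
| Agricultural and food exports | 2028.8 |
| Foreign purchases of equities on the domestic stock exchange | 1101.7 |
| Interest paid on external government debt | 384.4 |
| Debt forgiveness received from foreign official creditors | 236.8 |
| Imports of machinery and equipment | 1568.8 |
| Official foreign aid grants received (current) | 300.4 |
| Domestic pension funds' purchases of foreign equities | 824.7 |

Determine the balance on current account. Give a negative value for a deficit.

6495.6

Goods: -1568.8 + 2028.8 + 3616.1 = 4076.1
Services: 1228.5 + 812.2 = 2040.7
Primary income: 100.0 - 384.4 + 362.8 = 78.4
Secondary income: 300.4
Current account = 4076.1 + 2040.7 + 78.4 + 300.4 = 6495.6
(Excluded from the current account — capital account: acquisition of foreign patents and trademarks (non-produced assets) 69.4, debt forgiveness received from foreign official creditors 236.8; financial account: foreign purchases of domestic corporate bonds 1298.8, foreign purchases of equities on the domestic stock exchange 1101.7, domestic pension funds' purchases of foreign equities 824.7.)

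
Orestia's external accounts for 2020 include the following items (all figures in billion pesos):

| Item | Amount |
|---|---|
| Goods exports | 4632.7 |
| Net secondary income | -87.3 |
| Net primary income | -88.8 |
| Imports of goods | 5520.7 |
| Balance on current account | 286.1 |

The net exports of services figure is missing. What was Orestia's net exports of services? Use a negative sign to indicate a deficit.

1350.2

Current account = goods balance + services balance + net primary income + net secondary income
Sum of the known components = -1064.1
Net exports of services = CA - (known components) = 286.1 - (-1064.1) = 1350.2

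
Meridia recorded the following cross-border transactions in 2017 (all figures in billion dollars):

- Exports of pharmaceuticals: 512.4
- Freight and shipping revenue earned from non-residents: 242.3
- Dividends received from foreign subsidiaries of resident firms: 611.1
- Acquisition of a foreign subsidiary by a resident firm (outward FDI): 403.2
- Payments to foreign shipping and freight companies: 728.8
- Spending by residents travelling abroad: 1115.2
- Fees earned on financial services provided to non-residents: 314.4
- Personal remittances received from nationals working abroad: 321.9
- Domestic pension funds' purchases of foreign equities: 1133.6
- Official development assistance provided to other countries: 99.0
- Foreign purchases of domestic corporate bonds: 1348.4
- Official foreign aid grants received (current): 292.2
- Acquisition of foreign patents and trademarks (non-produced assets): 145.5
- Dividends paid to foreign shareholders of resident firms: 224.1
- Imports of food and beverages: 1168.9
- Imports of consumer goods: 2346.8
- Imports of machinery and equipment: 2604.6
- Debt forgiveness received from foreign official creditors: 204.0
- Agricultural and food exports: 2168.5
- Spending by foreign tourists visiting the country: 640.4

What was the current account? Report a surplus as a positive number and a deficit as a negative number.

Goods: -1168.9 - 2604.6 - 2346.8 + 2168.5 + 512.4 = -3439.4
Services: 242.3 - 1115.2 - 728.8 + 314.4 + 640.4 = -646.9
Primary income: 611.1 - 224.1 = 387.0
Secondary income: 292.2 - 99.0 + 321.9 = 515.1
Current account = (-3439.4) + (-646.9) + 387.0 + 515.1 = -3184.2
(Excluded from the current account — financial account: acquisition of a foreign subsidiary by a resident firm (outward FDI) 403.2, domestic pension funds' purchases of foreign equities 1133.6, foreign purchases of domestic corporate bonds 1348.4; capital account: acquisition of foreign patents and trademarks (non-produced assets) 145.5, debt forgiveness received from foreign official creditors 204.0.)

-3184.2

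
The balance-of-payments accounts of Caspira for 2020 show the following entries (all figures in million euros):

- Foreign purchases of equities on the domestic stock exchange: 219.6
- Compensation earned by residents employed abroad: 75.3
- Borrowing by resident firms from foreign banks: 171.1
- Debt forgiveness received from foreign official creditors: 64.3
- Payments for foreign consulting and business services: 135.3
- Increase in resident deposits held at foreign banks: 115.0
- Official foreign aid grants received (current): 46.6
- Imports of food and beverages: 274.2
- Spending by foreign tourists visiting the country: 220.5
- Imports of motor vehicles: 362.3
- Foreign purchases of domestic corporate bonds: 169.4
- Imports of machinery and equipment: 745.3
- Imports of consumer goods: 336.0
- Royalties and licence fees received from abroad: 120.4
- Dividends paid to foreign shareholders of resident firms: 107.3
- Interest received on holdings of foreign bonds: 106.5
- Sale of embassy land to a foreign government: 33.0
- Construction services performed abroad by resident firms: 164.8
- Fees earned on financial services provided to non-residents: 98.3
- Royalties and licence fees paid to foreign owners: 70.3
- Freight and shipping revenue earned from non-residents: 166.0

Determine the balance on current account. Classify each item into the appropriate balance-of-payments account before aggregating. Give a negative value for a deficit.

-1032.3

Goods: -362.3 - 745.3 - 274.2 - 336.0 = -1717.8
Services: 164.8 - 135.3 + 98.3 - 70.3 + 166.0 + 220.5 + 120.4 = 564.4
Primary income: -107.3 + 106.5 + 75.3 = 74.5
Secondary income: 46.6
Current account = (-1717.8) + 564.4 + 74.5 + 46.6 = -1032.3
(Excluded from the current account — financial account: foreign purchases of equities on the domestic stock exchange 219.6, borrowing by resident firms from foreign banks 171.1, increase in resident deposits held at foreign banks 115.0, foreign purchases of domestic corporate bonds 169.4; capital account: debt forgiveness received from foreign official creditors 64.3, sale of embassy land to a foreign government 33.0.)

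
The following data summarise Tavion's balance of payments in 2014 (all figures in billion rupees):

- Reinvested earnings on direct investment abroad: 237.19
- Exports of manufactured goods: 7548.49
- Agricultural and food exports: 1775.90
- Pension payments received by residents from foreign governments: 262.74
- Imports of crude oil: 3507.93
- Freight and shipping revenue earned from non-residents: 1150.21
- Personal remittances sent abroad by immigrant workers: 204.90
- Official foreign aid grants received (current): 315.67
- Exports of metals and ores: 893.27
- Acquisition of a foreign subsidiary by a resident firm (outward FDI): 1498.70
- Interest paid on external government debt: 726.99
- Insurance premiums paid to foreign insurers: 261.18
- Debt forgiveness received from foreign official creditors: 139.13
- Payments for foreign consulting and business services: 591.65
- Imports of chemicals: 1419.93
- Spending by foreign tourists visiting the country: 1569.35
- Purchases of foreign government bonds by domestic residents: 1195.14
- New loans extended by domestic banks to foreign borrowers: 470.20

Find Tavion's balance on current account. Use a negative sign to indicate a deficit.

7040.24

Goods: -3507.93 + 1775.90 - 1419.93 + 7548.49 + 893.27 = 5289.80
Services: 1569.35 + 1150.21 - 261.18 - 591.65 = 1866.73
Primary income: 237.19 - 726.99 = -489.80
Secondary income: 315.67 - 204.90 + 262.74 = 373.51
Current account = 5289.80 + 1866.73 + (-489.80) + 373.51 = 7040.24
(Excluded from the current account — financial account: acquisition of a foreign subsidiary by a resident firm (outward FDI) 1498.70, purchases of foreign government bonds by domestic residents 1195.14, new loans extended by domestic banks to foreign borrowers 470.20; capital account: debt forgiveness received from foreign official creditors 139.13.)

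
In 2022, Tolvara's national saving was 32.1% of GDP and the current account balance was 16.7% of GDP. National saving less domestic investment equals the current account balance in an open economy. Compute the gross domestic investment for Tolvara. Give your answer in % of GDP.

15.4

S - I = CA (net lending to the rest of the world).
I = S - CA = 32.1 - 16.7 = 15.4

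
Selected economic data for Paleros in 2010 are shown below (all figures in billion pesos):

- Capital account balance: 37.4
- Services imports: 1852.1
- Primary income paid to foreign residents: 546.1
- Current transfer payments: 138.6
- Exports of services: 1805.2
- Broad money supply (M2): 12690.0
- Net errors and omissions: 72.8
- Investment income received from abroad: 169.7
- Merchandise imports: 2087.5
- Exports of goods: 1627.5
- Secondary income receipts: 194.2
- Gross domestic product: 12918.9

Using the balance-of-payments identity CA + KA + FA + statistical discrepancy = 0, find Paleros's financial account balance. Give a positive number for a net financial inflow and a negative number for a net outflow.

717.5

Goods balance = 1627.5 - 2087.5 = -460.0
Services balance = 1805.2 - 1852.1 = -46.9
Trade balance (goods + services) = -460.0 + (-46.9) = -506.9
Net primary income = 169.7 - 546.1 = -376.4
Net secondary income = 194.2 - 138.6 = 55.6
Current account = -506.9 + (-376.4) + 55.6 = -827.7
Financial account = -(-827.7 + 37.4 + 72.8) = 717.5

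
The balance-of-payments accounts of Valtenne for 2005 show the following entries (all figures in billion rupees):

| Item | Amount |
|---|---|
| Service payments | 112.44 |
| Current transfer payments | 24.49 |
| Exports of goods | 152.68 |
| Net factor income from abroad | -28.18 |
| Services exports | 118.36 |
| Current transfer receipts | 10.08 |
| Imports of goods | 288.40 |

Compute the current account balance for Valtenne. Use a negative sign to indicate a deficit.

-172.39

Goods balance = 152.68 - 288.40 = -135.72
Services balance = 118.36 - 112.44 = 5.92
Trade balance (goods + services) = -135.72 + 5.92 = -129.80
Net primary income = -28.18
Net secondary income = 10.08 - 24.49 = -14.41
Current account = -129.80 + (-28.18) + (-14.41) = -172.39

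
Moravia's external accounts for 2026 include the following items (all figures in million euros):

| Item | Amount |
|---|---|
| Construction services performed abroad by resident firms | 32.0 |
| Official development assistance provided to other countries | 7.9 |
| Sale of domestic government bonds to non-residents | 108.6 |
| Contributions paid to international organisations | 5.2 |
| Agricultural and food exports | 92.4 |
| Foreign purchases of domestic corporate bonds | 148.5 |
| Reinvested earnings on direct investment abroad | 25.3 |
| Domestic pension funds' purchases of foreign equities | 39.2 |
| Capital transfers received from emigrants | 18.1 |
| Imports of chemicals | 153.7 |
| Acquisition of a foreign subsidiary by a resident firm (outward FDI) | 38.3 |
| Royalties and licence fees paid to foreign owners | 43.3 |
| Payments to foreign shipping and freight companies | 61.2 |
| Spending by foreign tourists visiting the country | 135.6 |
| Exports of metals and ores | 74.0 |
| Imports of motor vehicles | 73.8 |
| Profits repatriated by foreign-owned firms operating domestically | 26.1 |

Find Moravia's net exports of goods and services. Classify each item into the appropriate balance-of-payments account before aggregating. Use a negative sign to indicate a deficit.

Goods: -153.7 + 74.0 + 92.4 - 73.8 = -61.1
Services: 135.6 - 61.2 + 32.0 - 43.3 = 63.1
Trade balance = -61.1 + 63.1 = 2.0
(Excluded from the trade balance — secondary income: official development assistance provided to other countries 7.9, contributions paid to international organisations 5.2; financial account: sale of domestic government bonds to non-residents 108.6, foreign purchases of domestic corporate bonds 148.5, domestic pension funds' purchases of foreign equities 39.2, acquisition of a foreign subsidiary by a resident firm (outward FDI) 38.3; primary income: reinvested earnings on direct investment abroad 25.3, profits repatriated by foreign-owned firms operating domestically 26.1; capital account: capital transfers received from emigrants 18.1.)

2.0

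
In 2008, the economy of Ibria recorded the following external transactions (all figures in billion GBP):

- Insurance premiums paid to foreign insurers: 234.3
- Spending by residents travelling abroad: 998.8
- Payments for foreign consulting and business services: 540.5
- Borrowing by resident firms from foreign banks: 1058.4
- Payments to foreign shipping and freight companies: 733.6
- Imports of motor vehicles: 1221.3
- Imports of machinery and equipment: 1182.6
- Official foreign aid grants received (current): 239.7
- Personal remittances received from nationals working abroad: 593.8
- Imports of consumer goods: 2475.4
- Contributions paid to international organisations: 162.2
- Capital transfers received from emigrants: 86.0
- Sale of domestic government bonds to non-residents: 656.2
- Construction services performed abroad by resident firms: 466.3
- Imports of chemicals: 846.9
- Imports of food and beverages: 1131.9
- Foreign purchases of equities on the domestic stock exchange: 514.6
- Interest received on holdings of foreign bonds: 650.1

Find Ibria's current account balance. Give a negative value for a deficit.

-7577.6

Goods: -2475.4 - 1182.6 - 1221.3 - 846.9 - 1131.9 = -6858.1
Services: -540.5 - 234.3 + 466.3 - 998.8 - 733.6 = -2040.9
Primary income: 650.1
Secondary income: -162.2 + 593.8 + 239.7 = 671.3
Current account = (-6858.1) + (-2040.9) + 650.1 + 671.3 = -7577.6
(Excluded from the current account — financial account: borrowing by resident firms from foreign banks 1058.4, sale of domestic government bonds to non-residents 656.2, foreign purchases of equities on the domestic stock exchange 514.6; capital account: capital transfers received from emigrants 86.0.)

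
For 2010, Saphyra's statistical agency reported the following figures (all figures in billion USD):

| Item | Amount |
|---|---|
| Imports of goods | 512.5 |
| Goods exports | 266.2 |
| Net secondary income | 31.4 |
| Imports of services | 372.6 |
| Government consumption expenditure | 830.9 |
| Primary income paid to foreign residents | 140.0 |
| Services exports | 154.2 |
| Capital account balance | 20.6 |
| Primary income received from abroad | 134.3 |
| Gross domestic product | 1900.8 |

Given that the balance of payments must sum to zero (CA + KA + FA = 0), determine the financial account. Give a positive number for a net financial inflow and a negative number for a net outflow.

418.4

Goods balance = 266.2 - 512.5 = -246.3
Services balance = 154.2 - 372.6 = -218.4
Trade balance (goods + services) = -246.3 + (-218.4) = -464.7
Net primary income = 134.3 - 140.0 = -5.7
Net secondary income = 31.4
Current account = -464.7 + (-5.7) + 31.4 = -439.0
Financial account = -(-439.0 + 20.6) = 418.4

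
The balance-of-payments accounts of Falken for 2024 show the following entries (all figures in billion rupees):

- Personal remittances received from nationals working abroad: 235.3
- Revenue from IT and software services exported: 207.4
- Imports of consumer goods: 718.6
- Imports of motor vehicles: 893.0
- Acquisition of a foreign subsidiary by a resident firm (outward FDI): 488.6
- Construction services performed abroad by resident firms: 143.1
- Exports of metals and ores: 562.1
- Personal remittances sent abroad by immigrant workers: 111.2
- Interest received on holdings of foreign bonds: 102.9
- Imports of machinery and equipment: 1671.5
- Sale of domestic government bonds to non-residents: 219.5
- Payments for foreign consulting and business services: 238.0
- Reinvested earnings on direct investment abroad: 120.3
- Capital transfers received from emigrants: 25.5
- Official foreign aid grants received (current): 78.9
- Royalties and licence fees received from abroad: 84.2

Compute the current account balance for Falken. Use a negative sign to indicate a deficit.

-2098.1

Goods: -718.6 + 562.1 - 1671.5 - 893.0 = -2721.0
Services: 207.4 + 84.2 + 143.1 - 238.0 = 196.7
Primary income: 120.3 + 102.9 = 223.2
Secondary income: -111.2 + 235.3 + 78.9 = 203.0
Current account = (-2721.0) + 196.7 + 223.2 + 203.0 = -2098.1
(Excluded from the current account — financial account: acquisition of a foreign subsidiary by a resident firm (outward FDI) 488.6, sale of domestic government bonds to non-residents 219.5; capital account: capital transfers received from emigrants 25.5.)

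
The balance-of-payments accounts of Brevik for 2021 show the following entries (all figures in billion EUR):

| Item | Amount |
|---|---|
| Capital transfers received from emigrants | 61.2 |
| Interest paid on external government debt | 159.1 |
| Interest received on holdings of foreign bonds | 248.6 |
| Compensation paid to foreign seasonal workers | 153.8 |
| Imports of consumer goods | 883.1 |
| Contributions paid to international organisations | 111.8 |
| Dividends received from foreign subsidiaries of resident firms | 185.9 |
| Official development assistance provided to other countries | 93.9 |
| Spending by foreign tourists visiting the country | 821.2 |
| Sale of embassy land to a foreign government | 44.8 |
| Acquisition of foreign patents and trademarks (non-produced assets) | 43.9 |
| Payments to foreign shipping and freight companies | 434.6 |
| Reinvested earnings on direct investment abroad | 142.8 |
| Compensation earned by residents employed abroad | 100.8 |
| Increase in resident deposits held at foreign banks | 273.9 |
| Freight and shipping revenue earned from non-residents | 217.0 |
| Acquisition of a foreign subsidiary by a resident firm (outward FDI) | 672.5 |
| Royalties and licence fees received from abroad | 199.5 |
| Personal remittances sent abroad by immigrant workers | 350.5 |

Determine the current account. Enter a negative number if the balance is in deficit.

Goods: -883.1
Services: -434.6 + 217.0 + 821.2 + 199.5 = 803.1
Primary income: -153.8 + 185.9 + 248.6 - 159.1 + 142.8 + 100.8 = 365.2
Secondary income: -93.9 - 111.8 - 350.5 = -556.2
Current account = (-883.1) + 803.1 + 365.2 + (-556.2) = -271.0
(Excluded from the current account — capital account: capital transfers received from emigrants 61.2, sale of embassy land to a foreign government 44.8, acquisition of foreign patents and trademarks (non-produced assets) 43.9; financial account: increase in resident deposits held at foreign banks 273.9, acquisition of a foreign subsidiary by a resident firm (outward FDI) 672.5.)

-271.0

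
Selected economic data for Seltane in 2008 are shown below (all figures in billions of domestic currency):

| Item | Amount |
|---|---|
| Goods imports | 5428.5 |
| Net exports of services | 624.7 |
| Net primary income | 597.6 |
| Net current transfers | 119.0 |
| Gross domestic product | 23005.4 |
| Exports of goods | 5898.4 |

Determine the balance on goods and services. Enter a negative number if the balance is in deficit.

1094.6

Goods balance = 5898.4 - 5428.5 = 469.9
Services balance = 624.7
Trade balance (goods + services) = 469.9 + 624.7 = 1094.6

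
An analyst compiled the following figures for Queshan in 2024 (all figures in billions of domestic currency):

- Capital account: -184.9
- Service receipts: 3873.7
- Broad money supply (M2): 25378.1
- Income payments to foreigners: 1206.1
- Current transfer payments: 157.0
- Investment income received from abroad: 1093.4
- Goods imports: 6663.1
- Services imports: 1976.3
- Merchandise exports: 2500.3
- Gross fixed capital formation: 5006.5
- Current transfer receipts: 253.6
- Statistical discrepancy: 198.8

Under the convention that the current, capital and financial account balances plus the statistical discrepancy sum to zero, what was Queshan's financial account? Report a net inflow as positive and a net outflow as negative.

2267.6

Goods balance = 2500.3 - 6663.1 = -4162.8
Services balance = 3873.7 - 1976.3 = 1897.4
Trade balance (goods + services) = -4162.8 + 1897.4 = -2265.4
Net primary income = 1093.4 - 1206.1 = -112.7
Net secondary income = 253.6 - 157.0 = 96.6
Current account = -2265.4 + (-112.7) + 96.6 = -2281.5
Financial account = -(-2281.5 + (-184.9) + 198.8) = 2267.6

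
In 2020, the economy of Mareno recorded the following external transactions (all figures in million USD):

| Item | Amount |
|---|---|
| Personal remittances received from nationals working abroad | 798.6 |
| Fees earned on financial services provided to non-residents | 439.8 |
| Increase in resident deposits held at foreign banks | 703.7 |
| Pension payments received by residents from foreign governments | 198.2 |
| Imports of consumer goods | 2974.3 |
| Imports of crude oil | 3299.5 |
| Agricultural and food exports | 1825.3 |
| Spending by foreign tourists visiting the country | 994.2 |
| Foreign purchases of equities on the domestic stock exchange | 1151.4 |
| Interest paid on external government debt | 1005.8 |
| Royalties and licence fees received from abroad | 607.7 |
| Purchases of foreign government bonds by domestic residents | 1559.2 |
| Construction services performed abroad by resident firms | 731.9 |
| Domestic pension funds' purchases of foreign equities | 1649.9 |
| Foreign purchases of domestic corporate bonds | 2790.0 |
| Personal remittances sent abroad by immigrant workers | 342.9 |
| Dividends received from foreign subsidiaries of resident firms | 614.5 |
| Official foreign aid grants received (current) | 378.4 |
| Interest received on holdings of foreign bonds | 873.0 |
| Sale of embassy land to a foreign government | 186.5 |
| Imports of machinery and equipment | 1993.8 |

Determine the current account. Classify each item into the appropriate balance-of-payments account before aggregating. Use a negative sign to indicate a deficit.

-2154.7

Goods: -1993.8 - 2974.3 + 1825.3 - 3299.5 = -6442.3
Services: 607.7 + 994.2 + 439.8 + 731.9 = 2773.6
Primary income: 614.5 + 873.0 - 1005.8 = 481.7
Secondary income: 798.6 + 198.2 + 378.4 - 342.9 = 1032.3
Current account = (-6442.3) + 2773.6 + 481.7 + 1032.3 = -2154.7
(Excluded from the current account — financial account: increase in resident deposits held at foreign banks 703.7, foreign purchases of equities on the domestic stock exchange 1151.4, purchases of foreign government bonds by domestic residents 1559.2, domestic pension funds' purchases of foreign equities 1649.9, foreign purchases of domestic corporate bonds 2790.0; capital account: sale of embassy land to a foreign government 186.5.)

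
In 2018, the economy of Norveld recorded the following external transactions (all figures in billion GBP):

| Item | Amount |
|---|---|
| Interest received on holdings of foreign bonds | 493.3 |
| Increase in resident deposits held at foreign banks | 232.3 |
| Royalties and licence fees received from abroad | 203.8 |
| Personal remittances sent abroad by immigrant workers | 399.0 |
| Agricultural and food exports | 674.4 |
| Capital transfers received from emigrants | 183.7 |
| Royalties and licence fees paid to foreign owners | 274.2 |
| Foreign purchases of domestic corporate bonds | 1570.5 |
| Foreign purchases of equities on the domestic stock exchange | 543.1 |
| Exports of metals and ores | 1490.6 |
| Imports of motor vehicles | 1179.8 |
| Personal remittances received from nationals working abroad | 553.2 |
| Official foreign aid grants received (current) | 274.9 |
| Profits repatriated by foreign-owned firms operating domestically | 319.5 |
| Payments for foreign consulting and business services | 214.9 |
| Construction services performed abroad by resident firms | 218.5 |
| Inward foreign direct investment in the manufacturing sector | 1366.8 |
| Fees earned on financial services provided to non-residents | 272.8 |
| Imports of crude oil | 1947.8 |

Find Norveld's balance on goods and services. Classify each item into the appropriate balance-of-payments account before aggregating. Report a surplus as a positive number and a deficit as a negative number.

Goods: -1179.8 + 674.4 + 1490.6 - 1947.8 = -962.6
Services: -214.9 + 218.5 + 203.8 + 272.8 - 274.2 = 206.0
Trade balance = -962.6 + 206.0 = -756.6
(Excluded from the trade balance — primary income: interest received on holdings of foreign bonds 493.3, profits repatriated by foreign-owned firms operating domestically 319.5; financial account: increase in resident deposits held at foreign banks 232.3, foreign purchases of domestic corporate bonds 1570.5, foreign purchases of equities on the domestic stock exchange 543.1, inward foreign direct investment in the manufacturing sector 1366.8; secondary income: personal remittances sent abroad by immigrant workers 399.0, personal remittances received from nationals working abroad 553.2, official foreign aid grants received (current) 274.9; capital account: capital transfers received from emigrants 183.7.)

-756.6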